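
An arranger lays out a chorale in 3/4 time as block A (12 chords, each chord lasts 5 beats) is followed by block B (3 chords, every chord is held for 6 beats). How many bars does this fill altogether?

26 bars

A: 12 × 5 = 60 beats = 20 bars.
B: 3 × 6 = 18 beats = 6 bars.
Total: 20 + 6 = 26 bars.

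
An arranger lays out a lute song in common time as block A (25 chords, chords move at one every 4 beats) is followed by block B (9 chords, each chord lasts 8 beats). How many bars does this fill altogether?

43 bars

A: 25 × 4 = 100 beats = 25 bars.
B: 9 × 8 = 72 beats = 18 bars.
Total: 25 + 18 = 43 bars.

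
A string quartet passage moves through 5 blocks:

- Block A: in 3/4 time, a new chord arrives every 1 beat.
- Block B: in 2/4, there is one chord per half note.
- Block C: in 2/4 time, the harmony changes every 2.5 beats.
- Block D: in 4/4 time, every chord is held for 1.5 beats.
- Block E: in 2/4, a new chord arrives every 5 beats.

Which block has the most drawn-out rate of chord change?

A: 3/1 = 3 chords/bar.
B: 2/2 = 1 chord/bar.
C: 2/2.5 = 0.8 chords/bar.
D: 4/1.5 = 8/3 chords/bar.
E: 2/5 = 0.4 chords/bar.
Slowest is E at 0.4 chords/bar.

Block E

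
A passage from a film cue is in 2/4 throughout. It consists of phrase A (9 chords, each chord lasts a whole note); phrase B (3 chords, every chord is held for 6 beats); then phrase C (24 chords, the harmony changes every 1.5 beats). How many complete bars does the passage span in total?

A: 9 × 4 = 36 beats = 18 bars.
B: 3 × 6 = 18 beats = 9 bars.
C: 24 × 1.5 = 36 beats = 18 bars.
Total: 18 + 9 + 18 = 45 bars.

45 bars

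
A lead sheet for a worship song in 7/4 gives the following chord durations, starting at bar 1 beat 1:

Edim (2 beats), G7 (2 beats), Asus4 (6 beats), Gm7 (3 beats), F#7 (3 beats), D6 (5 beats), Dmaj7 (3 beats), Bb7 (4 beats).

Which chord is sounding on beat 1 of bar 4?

Dmaj7

Beat 1 of bar 4 is beat (4−1)×7 + 1 = 22 overall.
Running totals: Edim ends at 2, G7 ends at 4, Asus4 ends at 10, Gm7 ends at 13, F#7 ends at 16, D6 ends at 21, Dmaj7 ends at 24.
Beat 22 falls within Dmaj7.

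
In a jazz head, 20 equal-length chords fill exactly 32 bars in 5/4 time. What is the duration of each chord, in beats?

8 beats

32 bars × 5 beats/bar = 160 beats total.
160 beats ÷ 20 chords = 8 beats per chord.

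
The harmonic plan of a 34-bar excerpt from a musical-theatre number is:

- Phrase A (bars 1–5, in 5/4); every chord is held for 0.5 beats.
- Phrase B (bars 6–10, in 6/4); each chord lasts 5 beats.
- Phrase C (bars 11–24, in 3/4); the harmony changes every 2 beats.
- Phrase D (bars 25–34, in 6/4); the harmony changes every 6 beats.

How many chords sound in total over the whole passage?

A: 5·5 = 25 beats, 25/0.5 = 50 chords.
B: 5·6 = 30 beats, 30/5 = 6 chords.
C: 14·3 = 42 beats, 42/2 = 21 chords.
D: 10·6 = 60 beats, 60/6 = 10 chords.
Total: 50 + 6 + 21 + 10 = 87.

87 chords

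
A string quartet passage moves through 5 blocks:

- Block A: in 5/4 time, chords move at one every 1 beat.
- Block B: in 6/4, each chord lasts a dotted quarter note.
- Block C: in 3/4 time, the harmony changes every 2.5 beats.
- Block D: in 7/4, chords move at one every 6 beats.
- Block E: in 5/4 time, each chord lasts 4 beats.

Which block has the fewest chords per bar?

A: 5/1 = 5 chords/bar.
B: 6/1.5 = 4 chords/bar.
C: 3/2.5 = 1.2 chords/bar.
D: 7/6 = 7/6 chords/bar.
E: 5/4 = 1.25 chords/bar.
Slowest is D at 7/6 chords/bar.

Block D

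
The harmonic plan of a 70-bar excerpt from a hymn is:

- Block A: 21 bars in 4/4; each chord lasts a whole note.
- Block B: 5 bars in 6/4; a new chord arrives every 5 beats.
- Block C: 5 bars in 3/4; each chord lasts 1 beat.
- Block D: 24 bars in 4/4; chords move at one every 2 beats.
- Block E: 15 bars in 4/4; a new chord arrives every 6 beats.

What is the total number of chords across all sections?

100 chords

A: 21 bars × 4 beats = 84 beats; 4 beats/chord → 21 chords.
B: 5 bars × 6 beats = 30 beats; 5 beats/chord → 6 chords.
C: 5 bars × 3 beats = 15 beats; 1 beat/chord → 15 chords.
D: 24 bars × 4 beats = 96 beats; 2 beats/chord → 48 chords.
E: 15 bars × 4 beats = 60 beats; 6 beats/chord → 10 chords.
Total: 21 + 6 + 15 + 48 + 10 = 100.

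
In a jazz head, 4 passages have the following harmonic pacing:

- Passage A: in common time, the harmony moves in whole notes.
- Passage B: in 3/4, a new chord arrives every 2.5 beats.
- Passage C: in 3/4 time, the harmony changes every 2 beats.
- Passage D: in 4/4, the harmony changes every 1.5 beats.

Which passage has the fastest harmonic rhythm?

Passage D

A: each chord is 4 beats in 4/4, so 1 per bar.
B: each chord is 2.5 beats in 3/4, so 1.2 per bar.
C: each chord is 2 beats in 3/4, so 1.5 per bar.
D: each chord is 1.5 beats in 4/4, so 8/3 per bar.
Fastest is D at 8/3 chords/bar.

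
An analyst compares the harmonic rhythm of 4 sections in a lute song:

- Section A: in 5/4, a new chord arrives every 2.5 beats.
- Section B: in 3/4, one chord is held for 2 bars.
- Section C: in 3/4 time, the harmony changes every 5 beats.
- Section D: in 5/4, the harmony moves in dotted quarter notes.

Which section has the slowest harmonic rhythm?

Section B

A: 5 beats/bar ÷ 2.5 beats/chord = 2 chords/bar.
B: 3 beats/bar ÷ 6 beats/chord = 0.5 chords/bar.
C: 3 beats/bar ÷ 5 beats/chord = 0.6 chords/bar.
D: 5 beats/bar ÷ 1.5 beats/chord = 10/3 chords/bar.
Slowest is B at 0.5 chords/bar.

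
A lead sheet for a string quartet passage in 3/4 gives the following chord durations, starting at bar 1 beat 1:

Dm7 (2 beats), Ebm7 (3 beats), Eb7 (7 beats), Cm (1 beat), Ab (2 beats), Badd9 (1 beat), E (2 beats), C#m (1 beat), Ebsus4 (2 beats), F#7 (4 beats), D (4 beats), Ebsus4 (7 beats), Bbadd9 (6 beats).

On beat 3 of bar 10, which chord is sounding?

Ebsus4

Beat 3 of bar 10 is beat (10−1)×3 + 3 = 30 overall.
Running totals: Dm7 ends at 2, Ebm7 ends at 5, Eb7 ends at 12, Cm ends at 13, Ab ends at 15, Badd9 ends at 16, E ends at 18, C#m ends at 19, Ebsus4 ends at 21, F#7 ends at 25, D ends at 29, Ebsus4 ends at 36.
Beat 30 falls within Ebsus4.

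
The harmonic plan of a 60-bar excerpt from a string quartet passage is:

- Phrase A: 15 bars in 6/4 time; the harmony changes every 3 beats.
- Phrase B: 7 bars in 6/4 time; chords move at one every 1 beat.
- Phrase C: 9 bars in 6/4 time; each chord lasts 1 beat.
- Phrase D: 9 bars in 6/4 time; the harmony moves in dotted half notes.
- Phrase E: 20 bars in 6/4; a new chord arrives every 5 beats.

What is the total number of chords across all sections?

168 chords

A: 15 bars × 6 beats = 90 beats; 3 beats/chord → 30 chords.
B: 7 bars × 6 beats = 42 beats; 1 beat/chord → 42 chords.
C: 9 bars × 6 beats = 54 beats; 1 beat/chord → 54 chords.
D: 9 bars × 6 beats = 54 beats; 3 beats/chord → 18 chords.
E: 20 bars × 6 beats = 120 beats; 5 beats/chord → 24 chords.
Total: 30 + 42 + 54 + 18 + 24 = 168.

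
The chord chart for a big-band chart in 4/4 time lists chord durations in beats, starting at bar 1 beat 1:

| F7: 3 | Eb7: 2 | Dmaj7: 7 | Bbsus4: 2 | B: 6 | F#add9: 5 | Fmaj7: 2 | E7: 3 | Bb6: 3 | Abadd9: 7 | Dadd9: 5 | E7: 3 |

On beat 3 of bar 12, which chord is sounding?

E7

Beat 3 of bar 12 is beat (12−1)×4 + 3 = 47 overall.
Running totals: F7 ends at 3, Eb7 ends at 5, Dmaj7 ends at 12, Bbsus4 ends at 14, B ends at 20, F#add9 ends at 25, Fmaj7 ends at 27, E7 ends at 30, Bb6 ends at 33, Abadd9 ends at 40, Dadd9 ends at 45, E7 ends at 48.
Beat 47 falls within E7.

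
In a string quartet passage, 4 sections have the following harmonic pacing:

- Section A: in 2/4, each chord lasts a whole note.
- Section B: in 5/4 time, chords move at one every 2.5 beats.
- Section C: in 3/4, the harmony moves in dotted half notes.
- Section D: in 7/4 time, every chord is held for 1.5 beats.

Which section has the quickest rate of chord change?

Section D

A: each chord is 4 beats in 2/4, so 0.5 per bar.
B: each chord is 2.5 beats in 5/4, so 2 per bar.
C: each chord is 3 beats in 3/4, so 1 per bar.
D: each chord is 1.5 beats in 7/4, so 14/3 per bar.
Fastest is D at 14/3 chords/bar.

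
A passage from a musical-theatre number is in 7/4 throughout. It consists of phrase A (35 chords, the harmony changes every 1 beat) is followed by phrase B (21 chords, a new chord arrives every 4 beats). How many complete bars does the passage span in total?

17 bars

A: 35 × 1 = 35 beats = 5 bars.
B: 21 × 4 = 84 beats = 12 bars.
Total: 5 + 12 = 17 bars.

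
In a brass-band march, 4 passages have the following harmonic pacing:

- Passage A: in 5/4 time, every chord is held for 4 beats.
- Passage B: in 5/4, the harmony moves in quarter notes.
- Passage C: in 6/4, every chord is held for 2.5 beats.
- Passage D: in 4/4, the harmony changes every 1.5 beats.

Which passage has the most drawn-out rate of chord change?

Passage A

A: each chord is 4 beats in 5/4, so 1.25 per bar.
B: each chord is 1 beat in 5/4, so 5 per bar.
C: each chord is 2.5 beats in 6/4, so 2.4 per bar.
D: each chord is 1.5 beats in 4/4, so 8/3 per bar.
Slowest is A at 1.25 chords/bar.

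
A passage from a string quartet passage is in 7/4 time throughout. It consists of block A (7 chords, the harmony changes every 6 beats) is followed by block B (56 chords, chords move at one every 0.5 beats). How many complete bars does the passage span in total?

10 bars

A: 7 × 6 = 42 beats = 6 bars.
B: 56 × 0.5 = 28 beats = 4 bars.
Total: 6 + 4 = 10 bars.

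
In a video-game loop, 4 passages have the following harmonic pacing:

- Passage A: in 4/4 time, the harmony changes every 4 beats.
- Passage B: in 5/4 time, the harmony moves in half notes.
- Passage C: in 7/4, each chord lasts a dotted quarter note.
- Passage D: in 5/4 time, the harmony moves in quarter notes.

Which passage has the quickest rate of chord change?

Passage D

A: each chord is 4 beats in 4/4, so 1 per bar.
B: each chord is 2 beats in 5/4, so 2.5 per bar.
C: each chord is 1.5 beats in 7/4, so 14/3 per bar.
D: each chord is 1 beat in 5/4, so 5 per bar.
Fastest is D at 5 chords/bar.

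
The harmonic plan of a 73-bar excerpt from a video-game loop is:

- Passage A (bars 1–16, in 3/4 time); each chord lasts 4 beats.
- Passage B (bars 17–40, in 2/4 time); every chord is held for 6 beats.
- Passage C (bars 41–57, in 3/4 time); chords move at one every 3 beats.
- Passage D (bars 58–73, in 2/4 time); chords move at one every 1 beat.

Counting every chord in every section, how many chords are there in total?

69 chords

A: 16 bars × 3 beats = 48 beats; 4 beats/chord → 12 chords.
B: 24 bars × 2 beats = 48 beats; 6 beats/chord → 8 chords.
C: 17 bars × 3 beats = 51 beats; 3 beats/chord → 17 chords.
D: 16 bars × 2 beats = 32 beats; 1 beat/chord → 32 chords.
Total: 12 + 8 + 17 + 32 = 69.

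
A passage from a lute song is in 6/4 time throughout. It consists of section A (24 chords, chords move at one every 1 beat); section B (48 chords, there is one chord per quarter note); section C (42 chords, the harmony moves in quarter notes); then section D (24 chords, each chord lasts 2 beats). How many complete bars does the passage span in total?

A: 24 × 1 = 24 beats = 4 bars.
B: 48 × 1 = 48 beats = 8 bars.
C: 42 × 1 = 42 beats = 7 bars.
D: 24 × 2 = 48 beats = 8 bars.
Total: 4 + 8 + 7 + 8 = 27 bars.

27 bars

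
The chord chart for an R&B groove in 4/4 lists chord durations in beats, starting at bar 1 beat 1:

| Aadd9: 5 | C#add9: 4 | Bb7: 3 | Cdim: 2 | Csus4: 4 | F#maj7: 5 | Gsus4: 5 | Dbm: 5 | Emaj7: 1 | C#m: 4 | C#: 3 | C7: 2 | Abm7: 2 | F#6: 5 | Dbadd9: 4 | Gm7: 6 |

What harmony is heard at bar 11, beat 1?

C#

Beat 1 of bar 11 is beat (11−1)×4 + 1 = 41 overall.
Running totals: Aadd9 ends at 5, C#add9 ends at 9, Bb7 ends at 12, Cdim ends at 14, Csus4 ends at 18, F#maj7 ends at 23, Gsus4 ends at 28, Dbm ends at 33, Emaj7 ends at 34, C#m ends at 38, C# ends at 41.
Beat 41 falls within C#.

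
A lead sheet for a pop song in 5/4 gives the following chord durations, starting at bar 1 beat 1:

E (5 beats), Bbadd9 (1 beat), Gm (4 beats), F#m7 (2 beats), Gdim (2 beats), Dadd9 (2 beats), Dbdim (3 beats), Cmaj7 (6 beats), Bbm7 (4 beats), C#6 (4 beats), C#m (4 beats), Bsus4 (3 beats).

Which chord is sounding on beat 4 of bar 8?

Beat 4 of bar 8 is beat (8−1)×5 + 4 = 39 overall.
Running totals: E ends at 5, Bbadd9 ends at 6, Gm ends at 10, F#m7 ends at 12, Gdim ends at 14, Dadd9 ends at 16, Dbdim ends at 19, Cmaj7 ends at 25, Bbm7 ends at 29, C#6 ends at 33, C#m ends at 37, Bsus4 ends at 40.
Beat 39 falls within Bsus4.

Bsus4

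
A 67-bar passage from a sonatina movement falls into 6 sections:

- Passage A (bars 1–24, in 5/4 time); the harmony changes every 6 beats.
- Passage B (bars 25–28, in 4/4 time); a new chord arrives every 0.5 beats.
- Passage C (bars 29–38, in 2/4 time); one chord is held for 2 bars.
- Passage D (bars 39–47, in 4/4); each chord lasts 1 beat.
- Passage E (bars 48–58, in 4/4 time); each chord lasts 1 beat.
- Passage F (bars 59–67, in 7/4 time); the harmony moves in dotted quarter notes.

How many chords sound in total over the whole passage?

179 chords

A: 24 bars × 5 beats = 120 beats; 6 beats/chord → 20 chords.
B: 4 bars × 4 beats = 16 beats; 0.5 beats/chord → 32 chords.
C: 10 bars × 2 beats = 20 beats; 4 beats/chord → 5 chords.
D: 9 bars × 4 beats = 36 beats; 1 beat/chord → 36 chords.
E: 11 bars × 4 beats = 44 beats; 1 beat/chord → 44 chords.
F: 9 bars × 7 beats = 63 beats; 1.5 beats/chord → 42 chords.
Total: 20 + 32 + 5 + 36 + 44 + 42 = 179.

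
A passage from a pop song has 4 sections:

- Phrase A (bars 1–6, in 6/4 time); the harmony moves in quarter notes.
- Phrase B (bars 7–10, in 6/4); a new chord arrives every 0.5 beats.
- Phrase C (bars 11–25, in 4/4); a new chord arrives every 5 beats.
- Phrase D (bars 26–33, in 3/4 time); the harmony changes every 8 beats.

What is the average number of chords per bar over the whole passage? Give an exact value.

A: 6 × 6 = 36 beats ÷ 1 = 36 chords.
B: 4 × 6 = 24 beats ÷ 0.5 = 48 chords.
C: 15 × 4 = 60 beats ÷ 5 = 12 chords.
D: 8 × 3 = 24 beats ÷ 8 = 3 chords.
Overall: 99 chords over 33 bars → 99/33 = 3 chords per bar.

3 chords per bar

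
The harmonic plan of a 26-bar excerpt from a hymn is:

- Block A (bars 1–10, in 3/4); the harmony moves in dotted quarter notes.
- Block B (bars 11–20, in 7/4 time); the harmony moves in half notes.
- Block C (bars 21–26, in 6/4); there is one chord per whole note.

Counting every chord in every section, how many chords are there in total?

A: 10·3 = 30 beats, 30/1.5 = 20 chords.
B: 10·7 = 70 beats, 70/2 = 35 chords.
C: 6·6 = 36 beats, 36/4 = 9 chords.
Total: 20 + 35 + 9 = 64.

64 chords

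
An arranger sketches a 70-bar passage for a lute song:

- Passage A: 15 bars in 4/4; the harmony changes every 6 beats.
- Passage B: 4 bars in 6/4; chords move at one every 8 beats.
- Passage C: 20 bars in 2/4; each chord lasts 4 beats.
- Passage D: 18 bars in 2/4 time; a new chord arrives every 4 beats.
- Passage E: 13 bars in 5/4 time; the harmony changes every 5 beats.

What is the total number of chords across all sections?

45 chords

A: 15·4 = 60 beats, 60/6 = 10 chords.
B: 4·6 = 24 beats, 24/8 = 3 chords.
C: 20·2 = 40 beats, 40/4 = 10 chords.
D: 18·2 = 36 beats, 36/4 = 9 chords.
E: 13·5 = 65 beats, 65/5 = 13 chords.
Total: 10 + 3 + 10 + 9 + 13 = 45.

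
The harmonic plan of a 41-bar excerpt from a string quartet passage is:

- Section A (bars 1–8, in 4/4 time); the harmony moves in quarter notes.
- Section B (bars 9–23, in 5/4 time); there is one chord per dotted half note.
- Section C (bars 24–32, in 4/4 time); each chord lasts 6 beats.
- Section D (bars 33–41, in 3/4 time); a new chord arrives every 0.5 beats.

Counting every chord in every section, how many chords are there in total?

A: 8·4 = 32 beats, 32/1 = 32 chords.
B: 15·5 = 75 beats, 75/3 = 25 chords.
C: 9·4 = 36 beats, 36/6 = 6 chords.
D: 9·3 = 27 beats, 27/0.5 = 54 chords.
Total: 32 + 25 + 6 + 54 = 117.

117 chords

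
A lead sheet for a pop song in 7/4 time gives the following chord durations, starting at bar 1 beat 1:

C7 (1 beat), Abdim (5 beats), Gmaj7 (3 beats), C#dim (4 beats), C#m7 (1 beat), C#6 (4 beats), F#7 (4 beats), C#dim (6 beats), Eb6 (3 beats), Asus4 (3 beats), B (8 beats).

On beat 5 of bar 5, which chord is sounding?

Asus4

Beat 5 of bar 5 is beat (5−1)×7 + 5 = 33 overall.
Running totals: C7 ends at 1, Abdim ends at 6, Gmaj7 ends at 9, C#dim ends at 13, C#m7 ends at 14, C#6 ends at 18, F#7 ends at 22, C#dim ends at 28, Eb6 ends at 31, Asus4 ends at 34.
Beat 33 falls within Asus4.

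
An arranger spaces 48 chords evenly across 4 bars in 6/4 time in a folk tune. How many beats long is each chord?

0.5 beats

4 bars × 6 beats/bar = 24 beats total.
24 beats ÷ 48 chords = 0.5 beats per chord.
(That is an eighth note.)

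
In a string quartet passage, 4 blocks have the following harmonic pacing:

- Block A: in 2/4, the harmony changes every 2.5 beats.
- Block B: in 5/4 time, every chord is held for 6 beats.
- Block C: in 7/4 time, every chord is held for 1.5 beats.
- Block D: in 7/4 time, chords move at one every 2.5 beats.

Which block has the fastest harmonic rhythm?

Block C

A: 2/2.5 = 0.8 chords/bar.
B: 5/6 = 5/6 chords/bar.
C: 7/1.5 = 14/3 chords/bar.
D: 7/2.5 = 2.8 chords/bar.
Fastest is C at 14/3 chords/bar.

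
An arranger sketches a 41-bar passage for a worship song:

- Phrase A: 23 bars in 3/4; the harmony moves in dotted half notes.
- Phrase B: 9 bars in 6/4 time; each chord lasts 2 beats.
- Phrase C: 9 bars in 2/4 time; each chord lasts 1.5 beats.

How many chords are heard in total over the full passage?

62 chords

A has 69 beats and chords last 3 each, so 23 chords.
B has 54 beats and chords last 2 each, so 27 chords.
C has 18 beats and chords last 1.5 each, so 12 chords.
Total: 23 + 27 + 12 = 62.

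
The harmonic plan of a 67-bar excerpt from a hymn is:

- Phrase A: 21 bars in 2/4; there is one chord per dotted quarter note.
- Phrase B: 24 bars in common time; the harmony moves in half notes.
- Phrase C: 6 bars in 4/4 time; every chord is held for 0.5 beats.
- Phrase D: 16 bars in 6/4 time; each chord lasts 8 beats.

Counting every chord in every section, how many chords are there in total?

136 chords

A: 21·2 = 42 beats, 42/1.5 = 28 chords.
B: 24·4 = 96 beats, 96/2 = 48 chords.
C: 6·4 = 24 beats, 24/0.5 = 48 chords.
D: 16·6 = 96 beats, 96/8 = 12 chords.
Total: 28 + 48 + 48 + 12 = 136.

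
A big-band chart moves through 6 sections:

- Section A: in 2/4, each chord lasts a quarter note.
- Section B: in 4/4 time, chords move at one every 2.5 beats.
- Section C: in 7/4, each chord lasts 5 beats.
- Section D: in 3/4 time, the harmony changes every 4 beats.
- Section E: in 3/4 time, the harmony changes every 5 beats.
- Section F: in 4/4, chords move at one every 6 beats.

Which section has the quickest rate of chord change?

Section A

A: 2 beats/bar ÷ 1 beat/chord = 2 chords/bar.
B: 4 beats/bar ÷ 2.5 beats/chord = 1.6 chords/bar.
C: 7 beats/bar ÷ 5 beats/chord = 1.4 chords/bar.
D: 3 beats/bar ÷ 4 beats/chord = 0.75 chords/bar.
E: 3 beats/bar ÷ 5 beats/chord = 0.6 chords/bar.
F: 4 beats/bar ÷ 6 beats/chord = 2/3 chords/bar.
Fastest is A at 2 chords/bar.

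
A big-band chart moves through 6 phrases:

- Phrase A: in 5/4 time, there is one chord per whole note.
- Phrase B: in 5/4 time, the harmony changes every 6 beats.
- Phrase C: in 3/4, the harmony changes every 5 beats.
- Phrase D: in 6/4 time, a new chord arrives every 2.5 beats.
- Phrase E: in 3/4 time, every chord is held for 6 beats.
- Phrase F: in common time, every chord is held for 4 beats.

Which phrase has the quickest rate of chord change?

A: 5 beats/bar ÷ 4 beats/chord = 1.25 chords/bar.
B: 5 beats/bar ÷ 6 beats/chord = 5/6 chords/bar.
C: 3 beats/bar ÷ 5 beats/chord = 0.6 chords/bar.
D: 6 beats/bar ÷ 2.5 beats/chord = 2.4 chords/bar.
E: 3 beats/bar ÷ 6 beats/chord = 0.5 chords/bar.
F: 4 beats/bar ÷ 4 beats/chord = 1 chord/bar.
Fastest is D at 2.4 chords/bar.

Phrase D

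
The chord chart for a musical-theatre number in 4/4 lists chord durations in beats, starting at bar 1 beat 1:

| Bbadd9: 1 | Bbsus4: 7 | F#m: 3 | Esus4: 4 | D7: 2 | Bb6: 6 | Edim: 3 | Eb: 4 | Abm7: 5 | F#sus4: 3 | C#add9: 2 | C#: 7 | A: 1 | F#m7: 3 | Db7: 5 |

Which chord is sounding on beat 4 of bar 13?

Db7

Beat 4 of bar 13 is beat (13−1)×4 + 4 = 52 overall.
Running totals: Bbadd9 ends at 1, Bbsus4 ends at 8, F#m ends at 11, Esus4 ends at 15, D7 ends at 17, Bb6 ends at 23, Edim ends at 26, Eb ends at 30, Abm7 ends at 35, F#sus4 ends at 38, C#add9 ends at 40, C# ends at 47, A ends at 48, F#m7 ends at 51, Db7 ends at 56.
Beat 52 falls within Db7.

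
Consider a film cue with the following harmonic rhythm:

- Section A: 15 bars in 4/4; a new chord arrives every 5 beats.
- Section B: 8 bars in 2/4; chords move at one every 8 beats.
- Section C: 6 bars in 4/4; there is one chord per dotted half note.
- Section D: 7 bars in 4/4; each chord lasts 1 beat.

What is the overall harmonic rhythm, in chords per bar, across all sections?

25/18 chords per bar

A: 15 bars of 4 beats is 60 beats; at 5 beats each that's 12 chords.
B: 8 bars of 2 beats is 16 beats; at 8 beats each that's 2 chords.
C: 6 bars of 4 beats is 24 beats; at 3 beats each that's 8 chords.
D: 7 bars of 4 beats is 28 beats; at 1 beat each that's 28 chords.
Overall: 50 chords over 36 bars → 50/36 = 25/18 chords per bar.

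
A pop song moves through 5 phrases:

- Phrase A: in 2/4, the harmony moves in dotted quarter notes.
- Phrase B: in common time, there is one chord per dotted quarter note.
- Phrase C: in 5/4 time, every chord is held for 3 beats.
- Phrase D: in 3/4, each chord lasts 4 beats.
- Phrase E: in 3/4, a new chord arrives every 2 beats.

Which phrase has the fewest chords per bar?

A: 2/1.5 = 4/3 chords/bar.
B: 4/1.5 = 8/3 chords/bar.
C: 5/3 = 5/3 chords/bar.
D: 3/4 = 0.75 chords/bar.
E: 3/2 = 1.5 chords/bar.
Slowest is D at 0.75 chords/bar.

Phrase D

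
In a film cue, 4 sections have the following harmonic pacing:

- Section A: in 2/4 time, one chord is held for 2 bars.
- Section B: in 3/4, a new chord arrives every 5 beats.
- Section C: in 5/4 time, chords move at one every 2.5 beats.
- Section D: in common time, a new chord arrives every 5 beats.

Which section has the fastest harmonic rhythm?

Section C

A: 2 beats/bar ÷ 4 beats/chord = 0.5 chords/bar.
B: 3 beats/bar ÷ 5 beats/chord = 0.6 chords/bar.
C: 5 beats/bar ÷ 2.5 beats/chord = 2 chords/bar.
D: 4 beats/bar ÷ 5 beats/chord = 0.8 chords/bar.
Fastest is C at 2 chords/bar.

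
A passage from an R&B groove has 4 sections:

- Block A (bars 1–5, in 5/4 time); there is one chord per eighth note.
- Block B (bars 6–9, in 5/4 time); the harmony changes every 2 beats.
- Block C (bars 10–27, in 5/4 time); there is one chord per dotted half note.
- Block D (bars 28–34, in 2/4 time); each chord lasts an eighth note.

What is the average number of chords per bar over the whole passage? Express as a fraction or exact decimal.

59/17 chords per bar

A: 5 bars of 5 beats is 25 beats; at 0.5 beats each that's 50 chords.
B: 4 bars of 5 beats is 20 beats; at 2 beats each that's 10 chords.
C: 18 bars of 5 beats is 90 beats; at 3 beats each that's 30 chords.
D: 7 bars of 2 beats is 14 beats; at 0.5 beats each that's 28 chords.
Overall: 118 chords over 34 bars → 118/34 = 59/17 chords per bar.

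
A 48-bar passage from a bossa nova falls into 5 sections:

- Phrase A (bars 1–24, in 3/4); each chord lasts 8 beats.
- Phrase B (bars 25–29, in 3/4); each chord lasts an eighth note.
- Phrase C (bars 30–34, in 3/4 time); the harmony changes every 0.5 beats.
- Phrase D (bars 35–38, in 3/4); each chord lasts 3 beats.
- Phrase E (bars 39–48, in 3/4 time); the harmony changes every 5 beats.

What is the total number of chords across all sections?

79 chords

A: 24·3 = 72 beats, 72/8 = 9 chords.
B: 5·3 = 15 beats, 15/0.5 = 30 chords.
C: 5·3 = 15 beats, 15/0.5 = 30 chords.
D: 4·3 = 12 beats, 12/3 = 4 chords.
E: 10·3 = 30 beats, 30/5 = 6 chords.
Total: 9 + 30 + 30 + 4 + 6 = 79.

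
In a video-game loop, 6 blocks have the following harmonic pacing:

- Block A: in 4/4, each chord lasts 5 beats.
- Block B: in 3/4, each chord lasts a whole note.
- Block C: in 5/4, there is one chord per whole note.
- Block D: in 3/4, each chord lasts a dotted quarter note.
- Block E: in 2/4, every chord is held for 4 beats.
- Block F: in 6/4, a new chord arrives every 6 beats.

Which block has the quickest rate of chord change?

A: 4 beats/bar ÷ 5 beats/chord = 0.8 chords/bar.
B: 3 beats/bar ÷ 4 beats/chord = 0.75 chords/bar.
C: 5 beats/bar ÷ 4 beats/chord = 1.25 chords/bar.
D: 3 beats/bar ÷ 1.5 beats/chord = 2 chords/bar.
E: 2 beats/bar ÷ 4 beats/chord = 0.5 chords/bar.
F: 6 beats/bar ÷ 6 beats/chord = 1 chord/bar.
Fastest is D at 2 chords/bar.

Block D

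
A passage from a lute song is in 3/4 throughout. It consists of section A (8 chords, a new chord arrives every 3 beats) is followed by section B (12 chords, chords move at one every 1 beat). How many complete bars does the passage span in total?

A: 8 × 3 = 24 beats = 8 bars.
B: 12 × 1 = 12 beats = 4 bars.
Total: 8 + 4 = 12 bars.

12 bars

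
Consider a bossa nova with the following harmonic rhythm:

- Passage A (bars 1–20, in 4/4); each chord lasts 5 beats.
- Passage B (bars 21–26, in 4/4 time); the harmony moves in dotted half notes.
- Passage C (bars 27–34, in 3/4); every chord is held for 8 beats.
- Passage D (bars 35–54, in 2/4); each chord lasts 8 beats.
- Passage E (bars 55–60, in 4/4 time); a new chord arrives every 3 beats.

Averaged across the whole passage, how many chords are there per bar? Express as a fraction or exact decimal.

2/3 chords per bar

A: 20 bars of 4 beats is 80 beats; at 5 beats each that's 16 chords.
B: 6 bars of 4 beats is 24 beats; at 3 beats each that's 8 chords.
C: 8 bars of 3 beats is 24 beats; at 8 beats each that's 3 chords.
D: 20 bars of 2 beats is 40 beats; at 8 beats each that's 5 chords.
E: 6 bars of 4 beats is 24 beats; at 3 beats each that's 8 chords.
Overall: 40 chords over 60 bars → 40/60 = 2/3 chords per bar.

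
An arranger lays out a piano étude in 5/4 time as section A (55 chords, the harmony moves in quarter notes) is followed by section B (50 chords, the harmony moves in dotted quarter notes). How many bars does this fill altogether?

A: 55 × 1 = 55 beats = 11 bars.
B: 50 × 1.5 = 75 beats = 15 bars.
Total: 11 + 15 = 26 bars.

26 bars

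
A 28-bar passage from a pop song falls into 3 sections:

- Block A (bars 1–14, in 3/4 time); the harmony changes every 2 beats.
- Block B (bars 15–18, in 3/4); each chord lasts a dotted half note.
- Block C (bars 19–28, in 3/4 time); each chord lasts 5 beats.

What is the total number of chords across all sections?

31 chords

A: 14 bars × 3 beats = 42 beats; 2 beats/chord → 21 chords.
B: 4 bars × 3 beats = 12 beats; 3 beats/chord → 4 chords.
C: 10 bars × 3 beats = 30 beats; 5 beats/chord → 6 chords.
Total: 21 + 4 + 6 = 31.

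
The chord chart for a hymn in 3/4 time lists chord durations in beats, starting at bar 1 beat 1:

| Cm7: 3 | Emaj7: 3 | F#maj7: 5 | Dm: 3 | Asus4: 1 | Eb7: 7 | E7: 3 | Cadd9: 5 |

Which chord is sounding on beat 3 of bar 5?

Asus4

Beat 3 of bar 5 is beat (5−1)×3 + 3 = 15 overall.
Running totals: Cm7 ends at 3, Emaj7 ends at 6, F#maj7 ends at 11, Dm ends at 14, Asus4 ends at 15.
Beat 15 falls within Asus4.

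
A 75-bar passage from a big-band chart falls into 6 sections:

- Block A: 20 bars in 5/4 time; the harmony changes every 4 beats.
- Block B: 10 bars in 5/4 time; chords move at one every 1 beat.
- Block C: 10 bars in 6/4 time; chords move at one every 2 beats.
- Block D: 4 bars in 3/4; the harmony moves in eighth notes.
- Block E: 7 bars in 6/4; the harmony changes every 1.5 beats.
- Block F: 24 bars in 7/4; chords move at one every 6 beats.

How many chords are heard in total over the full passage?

185 chords

A has 100 beats and chords last 4 each, so 25 chords.
B has 50 beats and chords last 1 each, so 50 chords.
C has 60 beats and chords last 2 each, so 30 chords.
D has 12 beats and chords last 0.5 each, so 24 chords.
E has 42 beats and chords last 1.5 each, so 28 chords.
F has 168 beats and chords last 6 each, so 28 chords.
Total: 25 + 50 + 30 + 24 + 28 + 28 = 185.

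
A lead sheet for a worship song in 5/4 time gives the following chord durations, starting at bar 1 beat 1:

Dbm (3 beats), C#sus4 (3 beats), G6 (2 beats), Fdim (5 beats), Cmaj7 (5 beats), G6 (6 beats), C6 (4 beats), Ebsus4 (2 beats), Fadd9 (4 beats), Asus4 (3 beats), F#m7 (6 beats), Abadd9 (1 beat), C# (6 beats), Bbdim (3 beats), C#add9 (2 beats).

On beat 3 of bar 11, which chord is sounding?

Beat 3 of bar 11 is beat (11−1)×5 + 3 = 53 overall.
Running totals: Dbm ends at 3, C#sus4 ends at 6, G6 ends at 8, Fdim ends at 13, Cmaj7 ends at 18, G6 ends at 24, C6 ends at 28, Ebsus4 ends at 30, Fadd9 ends at 34, Asus4 ends at 37, F#m7 ends at 43, Abadd9 ends at 44, C# ends at 50, Bbdim ends at 53.
Beat 53 falls within Bbdim.

Bbdim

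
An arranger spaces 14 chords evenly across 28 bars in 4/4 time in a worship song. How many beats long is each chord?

28 bars × 4 beats/bar = 112 beats total.
112 beats ÷ 14 chords = 8 beats per chord.

8 beats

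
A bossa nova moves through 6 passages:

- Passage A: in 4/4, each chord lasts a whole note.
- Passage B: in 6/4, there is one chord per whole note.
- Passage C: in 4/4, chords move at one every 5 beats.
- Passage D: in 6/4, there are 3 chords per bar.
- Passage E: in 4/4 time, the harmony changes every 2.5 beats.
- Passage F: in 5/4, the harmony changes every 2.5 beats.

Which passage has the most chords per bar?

A: 4 beats/bar ÷ 4 beats/chord = 1 chord/bar.
B: 6 beats/bar ÷ 4 beats/chord = 1.5 chords/bar.
C: 4 beats/bar ÷ 5 beats/chord = 0.8 chords/bar.
D: 6 beats/bar ÷ 2 beats/chord = 3 chords/bar.
E: 4 beats/bar ÷ 2.5 beats/chord = 1.6 chords/bar.
F: 5 beats/bar ÷ 2.5 beats/chord = 2 chords/bar.
Fastest is D at 3 chords/bar.

Passage D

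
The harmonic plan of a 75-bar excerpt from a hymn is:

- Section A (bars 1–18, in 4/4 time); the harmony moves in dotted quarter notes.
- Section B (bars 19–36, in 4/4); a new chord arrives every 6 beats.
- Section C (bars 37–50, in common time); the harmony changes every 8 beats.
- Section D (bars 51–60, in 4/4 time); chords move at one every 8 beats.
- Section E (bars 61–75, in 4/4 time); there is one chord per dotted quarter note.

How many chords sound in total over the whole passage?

112 chords

A: 18·4 = 72 beats, 72/1.5 = 48 chords.
B: 18·4 = 72 beats, 72/6 = 12 chords.
C: 14·4 = 56 beats, 56/8 = 7 chords.
D: 10·4 = 40 beats, 40/8 = 5 chords.
E: 15·4 = 60 beats, 60/1.5 = 40 chords.
Total: 48 + 12 + 7 + 5 + 40 = 112.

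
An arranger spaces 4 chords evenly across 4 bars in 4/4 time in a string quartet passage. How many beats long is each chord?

4 beats

4 bars × 4 beats/bar = 16 beats total.
16 beats ÷ 4 chords = 4 beats per chord.
(That is a whole note.)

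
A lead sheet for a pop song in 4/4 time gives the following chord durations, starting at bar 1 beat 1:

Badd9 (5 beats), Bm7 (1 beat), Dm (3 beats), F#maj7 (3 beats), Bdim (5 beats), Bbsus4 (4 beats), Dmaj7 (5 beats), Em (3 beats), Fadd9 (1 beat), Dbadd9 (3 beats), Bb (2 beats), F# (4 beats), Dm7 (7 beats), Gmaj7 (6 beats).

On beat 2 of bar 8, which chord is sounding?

Fadd9

Beat 2 of bar 8 is beat (8−1)×4 + 2 = 30 overall.
Running totals: Badd9 ends at 5, Bm7 ends at 6, Dm ends at 9, F#maj7 ends at 12, Bdim ends at 17, Bbsus4 ends at 21, Dmaj7 ends at 26, Em ends at 29, Fadd9 ends at 30.
Beat 30 falls within Fadd9.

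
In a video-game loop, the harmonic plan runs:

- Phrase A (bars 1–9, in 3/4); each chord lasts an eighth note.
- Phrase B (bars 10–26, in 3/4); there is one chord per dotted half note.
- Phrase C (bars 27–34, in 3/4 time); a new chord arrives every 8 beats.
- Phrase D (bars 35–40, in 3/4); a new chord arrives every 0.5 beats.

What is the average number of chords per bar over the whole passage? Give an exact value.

2.75 chords per bar

A: 9 bars of 3 beats is 27 beats; at 0.5 beats each that's 54 chords.
B: 17 bars of 3 beats is 51 beats; at 3 beats each that's 17 chords.
C: 8 bars of 3 beats is 24 beats; at 8 beats each that's 3 chords.
D: 6 bars of 3 beats is 18 beats; at 0.5 beats each that's 36 chords.
Overall: 110 chords over 40 bars → 110/40 = 2.75 chords per bar.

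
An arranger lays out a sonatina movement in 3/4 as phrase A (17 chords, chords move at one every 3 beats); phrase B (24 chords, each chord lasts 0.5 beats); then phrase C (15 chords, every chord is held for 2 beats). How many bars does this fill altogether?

A: 17 × 3 = 51 beats = 17 bars.
B: 24 × 0.5 = 12 beats = 4 bars.
C: 15 × 2 = 30 beats = 10 bars.
Total: 17 + 4 + 10 = 31 bars.

31 bars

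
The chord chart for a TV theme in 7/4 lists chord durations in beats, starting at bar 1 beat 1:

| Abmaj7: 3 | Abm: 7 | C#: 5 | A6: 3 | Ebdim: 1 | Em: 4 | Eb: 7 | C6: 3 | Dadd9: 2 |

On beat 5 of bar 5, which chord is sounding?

C6

Beat 5 of bar 5 is beat (5−1)×7 + 5 = 33 overall.
Running totals: Abmaj7 ends at 3, Abm ends at 10, C# ends at 15, A6 ends at 18, Ebdim ends at 19, Em ends at 23, Eb ends at 30, C6 ends at 33.
Beat 33 falls within C6.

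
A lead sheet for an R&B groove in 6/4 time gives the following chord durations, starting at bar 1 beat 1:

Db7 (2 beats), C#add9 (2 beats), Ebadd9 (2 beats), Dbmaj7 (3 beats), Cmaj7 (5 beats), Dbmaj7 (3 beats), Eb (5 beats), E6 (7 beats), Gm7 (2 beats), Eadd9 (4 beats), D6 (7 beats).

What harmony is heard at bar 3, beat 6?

Eb

Beat 6 of bar 3 is beat (3−1)×6 + 6 = 18 overall.
Running totals: Db7 ends at 2, C#add9 ends at 4, Ebadd9 ends at 6, Dbmaj7 ends at 9, Cmaj7 ends at 14, Dbmaj7 ends at 17, Eb ends at 22.
Beat 18 falls within Eb.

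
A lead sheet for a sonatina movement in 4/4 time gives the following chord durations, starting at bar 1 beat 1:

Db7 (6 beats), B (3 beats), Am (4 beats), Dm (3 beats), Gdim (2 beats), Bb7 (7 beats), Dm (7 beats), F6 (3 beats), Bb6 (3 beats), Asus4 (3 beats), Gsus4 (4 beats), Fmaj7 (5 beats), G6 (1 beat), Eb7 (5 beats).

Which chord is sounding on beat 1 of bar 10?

Beat 1 of bar 10 is beat (10−1)×4 + 1 = 37 overall.
Running totals: Db7 ends at 6, B ends at 9, Am ends at 13, Dm ends at 16, Gdim ends at 18, Bb7 ends at 25, Dm ends at 32, F6 ends at 35, Bb6 ends at 38.
Beat 37 falls within Bb6.

Bb6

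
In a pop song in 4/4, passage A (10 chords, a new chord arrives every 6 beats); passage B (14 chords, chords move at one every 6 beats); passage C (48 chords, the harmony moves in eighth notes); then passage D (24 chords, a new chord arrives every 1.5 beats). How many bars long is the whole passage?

A: 10 × 6 = 60 beats = 15 bars.
B: 14 × 6 = 84 beats = 21 bars.
C: 48 × 0.5 = 24 beats = 6 bars.
D: 24 × 1.5 = 36 beats = 9 bars.
Total: 15 + 21 + 6 + 9 = 51 bars.

51 bars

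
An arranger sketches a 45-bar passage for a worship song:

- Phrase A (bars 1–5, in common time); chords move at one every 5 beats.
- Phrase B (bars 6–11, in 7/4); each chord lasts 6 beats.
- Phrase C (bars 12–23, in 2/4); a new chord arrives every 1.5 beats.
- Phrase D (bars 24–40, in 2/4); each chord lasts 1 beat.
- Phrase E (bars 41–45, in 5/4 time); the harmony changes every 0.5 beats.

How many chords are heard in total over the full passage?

A has 20 beats and chords last 5 each, so 4 chords.
B has 42 beats and chords last 6 each, so 7 chords.
C has 24 beats and chords last 1.5 each, so 16 chords.
D has 34 beats and chords last 1 each, so 34 chords.
E has 25 beats and chords last 0.5 each, so 50 chords.
Total: 4 + 7 + 16 + 34 + 50 = 111.

111 chords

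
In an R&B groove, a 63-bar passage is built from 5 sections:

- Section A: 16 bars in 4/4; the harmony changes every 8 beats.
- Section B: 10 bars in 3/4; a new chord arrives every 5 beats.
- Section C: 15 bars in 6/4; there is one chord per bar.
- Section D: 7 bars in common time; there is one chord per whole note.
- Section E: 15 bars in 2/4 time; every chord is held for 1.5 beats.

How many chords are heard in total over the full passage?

A: 16·4 = 64 beats, 64/8 = 8 chords.
B: 10·3 = 30 beats, 30/5 = 6 chords.
C: 15·6 = 90 beats, 90/6 = 15 chords.
D: 7·4 = 28 beats, 28/4 = 7 chords.
E: 15·2 = 30 beats, 30/1.5 = 20 chords.
Total: 8 + 6 + 15 + 7 + 20 = 56.

56 chords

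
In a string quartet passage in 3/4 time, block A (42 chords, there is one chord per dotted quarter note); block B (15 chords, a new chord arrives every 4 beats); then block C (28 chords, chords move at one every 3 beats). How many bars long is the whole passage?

A: 42 × 1.5 = 63 beats = 21 bars.
B: 15 × 4 = 60 beats = 20 bars.
C: 28 × 3 = 84 beats = 28 bars.
Total: 21 + 20 + 28 = 69 bars.

69 bars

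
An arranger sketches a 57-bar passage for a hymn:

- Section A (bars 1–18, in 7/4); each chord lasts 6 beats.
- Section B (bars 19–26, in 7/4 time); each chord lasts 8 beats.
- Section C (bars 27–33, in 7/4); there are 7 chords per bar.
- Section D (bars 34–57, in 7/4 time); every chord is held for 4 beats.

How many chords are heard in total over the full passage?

A has 126 beats and chords last 6 each, so 21 chords.
B has 56 beats and chords last 8 each, so 7 chords.
C has 49 beats and chords last 1 each, so 49 chords.
D has 168 beats and chords last 4 each, so 42 chords.
Total: 21 + 7 + 49 + 42 = 119.

119 chords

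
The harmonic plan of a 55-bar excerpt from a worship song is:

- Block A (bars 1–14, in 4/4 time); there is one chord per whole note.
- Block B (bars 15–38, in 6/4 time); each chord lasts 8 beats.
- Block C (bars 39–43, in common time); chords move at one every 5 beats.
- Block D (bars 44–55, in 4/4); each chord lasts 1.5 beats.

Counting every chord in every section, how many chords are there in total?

A: 14·4 = 56 beats, 56/4 = 14 chords.
B: 24·6 = 144 beats, 144/8 = 18 chords.
C: 5·4 = 20 beats, 20/5 = 4 chords.
D: 12·4 = 48 beats, 48/1.5 = 32 chords.
Total: 14 + 18 + 4 + 32 = 68.

68 chords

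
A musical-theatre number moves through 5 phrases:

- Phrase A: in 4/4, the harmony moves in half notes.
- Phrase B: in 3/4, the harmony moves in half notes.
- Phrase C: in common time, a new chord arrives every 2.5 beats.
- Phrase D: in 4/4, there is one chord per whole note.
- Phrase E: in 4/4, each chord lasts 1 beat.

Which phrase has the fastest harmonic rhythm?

A: 4/2 = 2 chords/bar.
B: 3/2 = 1.5 chords/bar.
C: 4/2.5 = 1.6 chords/bar.
D: 4/4 = 1 chord/bar.
E: 4/1 = 4 chords/bar.
Fastest is E at 4 chords/bar.

Phrase E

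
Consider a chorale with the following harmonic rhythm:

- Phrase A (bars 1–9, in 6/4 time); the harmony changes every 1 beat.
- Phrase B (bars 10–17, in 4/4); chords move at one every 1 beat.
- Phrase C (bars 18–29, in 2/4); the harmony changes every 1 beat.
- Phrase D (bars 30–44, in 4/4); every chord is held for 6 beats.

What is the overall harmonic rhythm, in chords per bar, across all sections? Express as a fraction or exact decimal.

A: 9 × 6 = 54 beats ÷ 1 = 54 chords.
B: 8 × 4 = 32 beats ÷ 1 = 32 chords.
C: 12 × 2 = 24 beats ÷ 1 = 24 chords.
D: 15 × 4 = 60 beats ÷ 6 = 10 chords.
Overall: 120 chords over 44 bars → 120/44 = 30/11 chords per bar.

30/11 chords per bar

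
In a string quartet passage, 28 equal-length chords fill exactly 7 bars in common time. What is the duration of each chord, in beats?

7 bars × 4 beats/bar = 28 beats total.
28 beats ÷ 28 chords = 1 beats per chord.
(That is a quarter note.)

1 beat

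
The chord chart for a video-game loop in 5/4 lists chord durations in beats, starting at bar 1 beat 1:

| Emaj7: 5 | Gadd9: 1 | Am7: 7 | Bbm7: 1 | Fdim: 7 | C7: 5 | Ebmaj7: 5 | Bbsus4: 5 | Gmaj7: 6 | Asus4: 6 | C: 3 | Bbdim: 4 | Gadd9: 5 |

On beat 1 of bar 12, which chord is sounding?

Beat 1 of bar 12 is beat (12−1)×5 + 1 = 56 overall.
Running totals: Emaj7 ends at 5, Gadd9 ends at 6, Am7 ends at 13, Bbm7 ends at 14, Fdim ends at 21, C7 ends at 26, Ebmaj7 ends at 31, Bbsus4 ends at 36, Gmaj7 ends at 42, Asus4 ends at 48, C ends at 51, Bbdim ends at 55, Gadd9 ends at 60.
Beat 56 falls within Gadd9.

Gadd9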